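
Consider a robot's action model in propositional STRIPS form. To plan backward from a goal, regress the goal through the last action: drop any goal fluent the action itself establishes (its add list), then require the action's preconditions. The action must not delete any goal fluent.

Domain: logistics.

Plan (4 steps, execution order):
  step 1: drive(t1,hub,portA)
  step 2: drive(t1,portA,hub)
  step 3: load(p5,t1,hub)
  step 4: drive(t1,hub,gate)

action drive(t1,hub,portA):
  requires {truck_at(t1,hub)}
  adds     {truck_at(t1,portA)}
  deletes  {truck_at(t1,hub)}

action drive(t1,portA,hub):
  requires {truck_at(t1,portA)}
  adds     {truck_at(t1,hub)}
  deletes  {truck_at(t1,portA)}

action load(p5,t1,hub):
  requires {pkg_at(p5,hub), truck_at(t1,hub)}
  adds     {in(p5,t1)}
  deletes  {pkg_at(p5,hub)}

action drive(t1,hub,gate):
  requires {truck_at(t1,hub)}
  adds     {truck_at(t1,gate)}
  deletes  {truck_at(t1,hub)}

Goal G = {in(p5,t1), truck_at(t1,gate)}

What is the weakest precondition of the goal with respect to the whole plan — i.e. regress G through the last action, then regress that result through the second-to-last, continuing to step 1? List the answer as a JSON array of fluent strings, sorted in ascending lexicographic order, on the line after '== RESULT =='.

Work backward from the goal:
  through step 4 (drive(t1,hub,gate)): drop {truck_at(t1,gate)}, keep {in(p5,t1)}, require {truck_at(t1,hub)}
    → {in(p5,t1), truck_at(t1,hub)}
  through step 3 (load(p5,t1,hub)): drop {in(p5,t1)}, keep {truck_at(t1,hub)}, require {pkg_at(p5,hub), truck_at(t1,hub)}
    → {pkg_at(p5,hub), truck_at(t1,hub)}
  through step 2 (drive(t1,portA,hub)): drop {truck_at(t1,hub)}, keep {pkg_at(p5,hub)}, require {truck_at(t1,portA)}
    → {pkg_at(p5,hub), truck_at(t1,portA)}
  through step 1 (drive(t1,hub,portA)): drop {truck_at(t1,portA)}, keep {pkg_at(p5,hub)}, require {truck_at(t1,hub)}
    → {pkg_at(p5,hub), truck_at(t1,hub)}

== RESULT ==
["pkg_at(p5,hub)", "truck_at(t1,hub)"]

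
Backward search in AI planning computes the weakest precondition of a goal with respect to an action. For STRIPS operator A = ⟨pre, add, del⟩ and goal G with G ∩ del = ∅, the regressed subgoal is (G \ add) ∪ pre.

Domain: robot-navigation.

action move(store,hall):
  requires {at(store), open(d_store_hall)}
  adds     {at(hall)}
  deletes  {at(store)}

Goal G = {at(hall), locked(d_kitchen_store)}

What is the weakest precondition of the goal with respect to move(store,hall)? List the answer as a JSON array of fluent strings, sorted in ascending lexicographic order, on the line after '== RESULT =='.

Compute (G \ add) ∪ pre:
  G ∩ del = {}  (empty — regression defined)
  G \ add = {at(hall), locked(d_kitchen_store)} \ {at(hall)} = {locked(d_kitchen_store)}
  ∪ pre   = {locked(d_kitchen_store)} ∪ {at(store), open(d_store_hall)}
          = {at(store), locked(d_kitchen_store), open(d_store_hall)}

== RESULT ==
["at(store)", "locked(d_kitchen_store)", "open(d_store_hall)"]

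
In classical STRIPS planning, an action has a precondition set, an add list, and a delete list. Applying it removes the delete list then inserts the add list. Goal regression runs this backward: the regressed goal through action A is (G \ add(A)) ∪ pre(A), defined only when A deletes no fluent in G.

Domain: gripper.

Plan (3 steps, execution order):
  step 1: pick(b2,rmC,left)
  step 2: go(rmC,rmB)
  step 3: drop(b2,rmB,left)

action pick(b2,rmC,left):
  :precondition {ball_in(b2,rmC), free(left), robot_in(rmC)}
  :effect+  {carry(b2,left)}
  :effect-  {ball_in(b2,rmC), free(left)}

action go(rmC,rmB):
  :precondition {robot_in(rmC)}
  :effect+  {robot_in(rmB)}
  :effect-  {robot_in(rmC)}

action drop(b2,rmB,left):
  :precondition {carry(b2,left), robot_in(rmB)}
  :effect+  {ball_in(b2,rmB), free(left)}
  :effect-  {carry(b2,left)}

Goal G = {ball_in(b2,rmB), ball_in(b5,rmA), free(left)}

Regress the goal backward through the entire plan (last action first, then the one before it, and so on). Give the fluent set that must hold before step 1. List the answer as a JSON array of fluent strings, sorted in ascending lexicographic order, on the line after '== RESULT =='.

Work backward from the goal:
  through step 3 (drop(b2,rmB,left)): drop {ball_in(b2,rmB), free(left)}, keep {ball_in(b5,rmA)}, require {carry(b2,left), robot_in(rmB)}
    → {ball_in(b5,rmA), carry(b2,left), robot_in(rmB)}
  through step 2 (go(rmC,rmB)): drop {robot_in(rmB)}, keep {ball_in(b5,rmA), carry(b2,left)}, require {robot_in(rmC)}
    → {ball_in(b5,rmA), carry(b2,left), robot_in(rmC)}
  through step 1 (pick(b2,rmC,left)): drop {carry(b2,left)}, keep {ball_in(b5,rmA), robot_in(rmC)}, require {ball_in(b2,rmC), free(left), robot_in(rmC)}
    → {ball_in(b2,rmC), ball_in(b5,rmA), free(left), robot_in(rmC)}

== RESULT ==
["ball_in(b2,rmC)", "ball_in(b5,rmA)", "free(left)", "robot_in(rmC)"]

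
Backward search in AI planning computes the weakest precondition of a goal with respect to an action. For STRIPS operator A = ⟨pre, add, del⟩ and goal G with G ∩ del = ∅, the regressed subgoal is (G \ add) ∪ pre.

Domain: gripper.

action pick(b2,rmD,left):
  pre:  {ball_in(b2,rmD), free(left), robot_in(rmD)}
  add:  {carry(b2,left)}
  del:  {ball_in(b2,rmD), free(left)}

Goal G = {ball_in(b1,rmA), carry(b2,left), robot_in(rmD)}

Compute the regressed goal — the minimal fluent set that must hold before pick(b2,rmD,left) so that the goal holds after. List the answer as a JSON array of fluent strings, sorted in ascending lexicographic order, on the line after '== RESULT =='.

Regress:
  G ∩ del = {}  (empty — regression defined)
  G \ add = {ball_in(b1,rmA), carry(b2,left), robot_in(rmD)} \ {carry(b2,left)} = {ball_in(b1,rmA), robot_in(rmD)}
  ∪ pre   = {ball_in(b1,rmA), robot_in(rmD)} ∪ {ball_in(b2,rmD), free(left), robot_in(rmD)}
          = {ball_in(b1,rmA), ball_in(b2,rmD), free(left), robot_in(rmD)}

== RESULT ==
["ball_in(b1,rmA)", "ball_in(b2,rmD)", "free(left)", "robot_in(rmD)"]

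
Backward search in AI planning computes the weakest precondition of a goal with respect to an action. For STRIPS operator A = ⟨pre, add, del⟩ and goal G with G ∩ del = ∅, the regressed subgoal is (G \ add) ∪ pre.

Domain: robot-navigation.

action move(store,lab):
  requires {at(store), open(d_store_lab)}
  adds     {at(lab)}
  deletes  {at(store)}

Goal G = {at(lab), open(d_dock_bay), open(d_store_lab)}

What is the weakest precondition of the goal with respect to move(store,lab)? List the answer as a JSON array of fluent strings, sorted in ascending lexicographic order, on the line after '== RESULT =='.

Regress:
  G ∩ del = {}  (empty — regression defined)
  G \ add = {at(lab), open(d_dock_bay), open(d_store_lab)} \ {at(lab)} = {open(d_dock_bay), open(d_store_lab)}
  ∪ pre   = {open(d_dock_bay), open(d_store_lab)} ∪ {at(store), open(d_store_lab)}
          = {at(store), open(d_dock_bay), open(d_store_lab)}

== RESULT ==
["at(store)", "open(d_dock_bay)", "open(d_store_lab)"]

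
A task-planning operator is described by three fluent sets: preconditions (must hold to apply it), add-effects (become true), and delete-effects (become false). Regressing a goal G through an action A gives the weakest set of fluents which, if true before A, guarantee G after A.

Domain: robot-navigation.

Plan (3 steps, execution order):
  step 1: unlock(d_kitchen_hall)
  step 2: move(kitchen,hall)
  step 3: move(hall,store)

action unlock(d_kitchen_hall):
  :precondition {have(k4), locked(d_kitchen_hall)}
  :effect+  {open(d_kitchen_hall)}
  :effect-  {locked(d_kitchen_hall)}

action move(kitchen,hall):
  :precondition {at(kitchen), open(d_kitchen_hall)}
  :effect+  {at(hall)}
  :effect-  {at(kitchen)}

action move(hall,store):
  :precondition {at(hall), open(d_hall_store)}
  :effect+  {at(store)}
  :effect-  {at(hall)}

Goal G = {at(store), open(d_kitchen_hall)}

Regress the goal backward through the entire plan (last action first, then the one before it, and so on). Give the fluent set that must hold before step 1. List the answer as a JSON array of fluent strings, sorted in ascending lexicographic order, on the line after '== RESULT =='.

Work backward from the goal:
  through step 3 (move(hall,store)): drop {at(store)}, keep {open(d_kitchen_hall)}, require {at(hall), open(d_hall_store)}
    → {at(hall), open(d_hall_store), open(d_kitchen_hall)}
  through step 2 (move(kitchen,hall)): drop {at(hall)}, keep {open(d_hall_store), open(d_kitchen_hall)}, require {at(kitchen), open(d_kitchen_hall)}
    → {at(kitchen), open(d_hall_store), open(d_kitchen_hall)}
  through step 1 (unlock(d_kitchen_hall)): drop {open(d_kitchen_hall)}, keep {at(kitchen), open(d_hall_store)}, require {have(k4), locked(d_kitchen_hall)}
    → {at(kitchen), have(k4), locked(d_kitchen_hall), open(d_hall_store)}

== RESULT ==
["at(kitchen)", "have(k4)", "locked(d_kitchen_hall)", "open(d_hall_store)"]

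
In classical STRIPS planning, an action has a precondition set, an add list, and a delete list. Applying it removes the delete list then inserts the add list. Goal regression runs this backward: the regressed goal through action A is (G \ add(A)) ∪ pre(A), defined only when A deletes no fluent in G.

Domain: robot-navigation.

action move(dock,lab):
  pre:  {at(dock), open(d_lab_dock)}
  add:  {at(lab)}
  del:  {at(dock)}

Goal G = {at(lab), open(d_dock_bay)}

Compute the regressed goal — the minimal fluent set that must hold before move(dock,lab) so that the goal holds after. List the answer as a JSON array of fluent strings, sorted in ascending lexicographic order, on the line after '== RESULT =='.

Regress:
  G ∩ del = {}  (empty — regression defined)
  G \ add = {at(lab), open(d_dock_bay)} \ {at(lab)} = {open(d_dock_bay)}
  ∪ pre   = {open(d_dock_bay)} ∪ {at(dock), open(d_lab_dock)}
          = {at(dock), open(d_dock_bay), open(d_lab_dock)}

== RESULT ==
["at(dock)", "open(d_dock_bay)", "open(d_lab_dock)"]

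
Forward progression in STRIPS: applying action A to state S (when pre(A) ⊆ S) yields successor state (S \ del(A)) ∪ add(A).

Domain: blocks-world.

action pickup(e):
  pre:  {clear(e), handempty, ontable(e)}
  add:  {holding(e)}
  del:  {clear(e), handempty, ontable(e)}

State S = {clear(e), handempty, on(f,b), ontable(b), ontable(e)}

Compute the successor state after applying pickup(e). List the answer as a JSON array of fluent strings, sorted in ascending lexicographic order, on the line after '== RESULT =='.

Progress:
  pre ⊆ S: {clear(e), handempty, ontable(e)} ⊆ S  — applicable
  S \ del = {on(f,b), ontable(b)}
  ∪ add   = {holding(e), on(f,b), ontable(b)}

== RESULT ==
["holding(e)", "on(f,b)", "ontable(b)"]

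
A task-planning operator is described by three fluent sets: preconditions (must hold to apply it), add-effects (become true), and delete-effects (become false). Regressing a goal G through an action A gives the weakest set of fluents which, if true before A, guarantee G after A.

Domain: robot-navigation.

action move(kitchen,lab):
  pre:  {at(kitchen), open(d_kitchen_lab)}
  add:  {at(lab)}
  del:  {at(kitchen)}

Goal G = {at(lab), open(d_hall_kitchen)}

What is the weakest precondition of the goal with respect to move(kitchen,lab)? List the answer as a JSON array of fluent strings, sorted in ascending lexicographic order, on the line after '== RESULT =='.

Compute (G \ add) ∪ pre:
  G ∩ del = {}  (empty — regression defined)
  G \ add = {at(lab), open(d_hall_kitchen)} \ {at(lab)} = {open(d_hall_kitchen)}
  ∪ pre   = {open(d_hall_kitchen)} ∪ {at(kitchen), open(d_kitchen_lab)}
          = {at(kitchen), open(d_hall_kitchen), open(d_kitchen_lab)}

== RESULT ==
["at(kitchen)", "open(d_hall_kitchen)", "open(d_kitchen_lab)"]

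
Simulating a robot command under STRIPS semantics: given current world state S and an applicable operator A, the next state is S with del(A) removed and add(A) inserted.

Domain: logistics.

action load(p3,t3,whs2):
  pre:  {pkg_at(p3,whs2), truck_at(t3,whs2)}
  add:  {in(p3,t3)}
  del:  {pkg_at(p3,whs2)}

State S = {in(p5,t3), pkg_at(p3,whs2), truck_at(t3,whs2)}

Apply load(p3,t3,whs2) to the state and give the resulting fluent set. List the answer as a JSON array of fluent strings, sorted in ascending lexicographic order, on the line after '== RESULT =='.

Compute (S \ del) ∪ add:
  pre ⊆ S: {pkg_at(p3,whs2), truck_at(t3,whs2)} ⊆ S  — applicable
  S \ del = {in(p5,t3), truck_at(t3,whs2)}
  ∪ add   = {in(p3,t3), in(p5,t3), truck_at(t3,whs2)}

== RESULT ==
["in(p3,t3)", "in(p5,t3)", "truck_at(t3,whs2)"]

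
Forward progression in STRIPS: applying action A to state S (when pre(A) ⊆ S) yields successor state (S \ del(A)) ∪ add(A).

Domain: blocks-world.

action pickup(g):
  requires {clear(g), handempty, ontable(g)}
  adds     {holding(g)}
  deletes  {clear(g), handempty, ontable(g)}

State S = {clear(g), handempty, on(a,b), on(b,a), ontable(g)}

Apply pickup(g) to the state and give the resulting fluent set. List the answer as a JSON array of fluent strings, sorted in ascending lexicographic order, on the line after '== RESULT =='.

Compute (S \ del) ∪ add:
  pre ⊆ S: {clear(g), handempty, ontable(g)} ⊆ S  — applicable
  S \ del = {on(a,b), on(b,a)}
  ∪ add   = {holding(g), on(a,b), on(b,a)}

== RESULT ==
["holding(g)", "on(a,b)", "on(b,a)"]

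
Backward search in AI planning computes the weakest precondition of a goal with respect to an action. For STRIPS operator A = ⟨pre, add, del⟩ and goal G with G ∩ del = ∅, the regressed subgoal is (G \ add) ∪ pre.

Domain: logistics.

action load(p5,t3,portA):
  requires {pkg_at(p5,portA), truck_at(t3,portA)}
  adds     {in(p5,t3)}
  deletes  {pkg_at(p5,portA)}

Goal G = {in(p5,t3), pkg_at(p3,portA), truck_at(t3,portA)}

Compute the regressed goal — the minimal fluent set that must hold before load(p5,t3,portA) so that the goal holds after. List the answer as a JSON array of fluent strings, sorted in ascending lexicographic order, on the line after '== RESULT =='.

Regress:
  G ∩ del = {}  (empty — regression defined)
  G \ add = {in(p5,t3), pkg_at(p3,portA), truck_at(t3,portA)} \ {in(p5,t3)} = {pkg_at(p3,portA), truck_at(t3,portA)}
  ∪ pre   = {pkg_at(p3,portA), truck_at(t3,portA)} ∪ {pkg_at(p5,portA), truck_at(t3,portA)}
          = {pkg_at(p3,portA), pkg_at(p5,portA), truck_at(t3,portA)}

== RESULT ==
["pkg_at(p3,portA)", "pkg_at(p5,portA)", "truck_at(t3,portA)"]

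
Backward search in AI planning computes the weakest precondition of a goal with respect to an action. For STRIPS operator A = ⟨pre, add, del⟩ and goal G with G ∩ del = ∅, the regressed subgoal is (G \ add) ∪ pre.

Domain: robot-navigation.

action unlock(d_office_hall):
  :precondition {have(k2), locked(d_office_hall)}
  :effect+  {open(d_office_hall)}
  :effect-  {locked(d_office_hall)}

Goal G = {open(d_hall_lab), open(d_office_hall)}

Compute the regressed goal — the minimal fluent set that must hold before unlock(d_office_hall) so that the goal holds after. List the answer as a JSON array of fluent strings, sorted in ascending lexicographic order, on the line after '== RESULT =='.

Compute (G \ add) ∪ pre:
  G ∩ del = {}  (empty — regression defined)
  G \ add = {open(d_hall_lab), open(d_office_hall)} \ {open(d_office_hall)} = {open(d_hall_lab)}
  ∪ pre   = {open(d_hall_lab)} ∪ {have(k2), locked(d_office_hall)}
          = {have(k2), locked(d_office_hall), open(d_hall_lab)}

== RESULT ==
["have(k2)", "locked(d_office_hall)", "open(d_hall_lab)"]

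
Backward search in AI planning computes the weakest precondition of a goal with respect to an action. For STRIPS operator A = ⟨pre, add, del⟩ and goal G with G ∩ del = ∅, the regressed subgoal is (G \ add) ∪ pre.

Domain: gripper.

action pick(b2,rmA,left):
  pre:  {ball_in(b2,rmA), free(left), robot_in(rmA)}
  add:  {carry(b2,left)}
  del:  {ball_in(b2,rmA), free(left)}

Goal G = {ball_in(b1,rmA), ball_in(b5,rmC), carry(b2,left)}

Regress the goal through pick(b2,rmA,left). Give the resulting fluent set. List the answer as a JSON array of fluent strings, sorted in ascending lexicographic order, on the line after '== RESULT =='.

Compute (G \ add) ∪ pre:
  G ∩ del = {}  (empty — regression defined)
  G \ add = {ball_in(b1,rmA), ball_in(b5,rmC), carry(b2,left)} \ {carry(b2,left)} = {ball_in(b1,rmA), ball_in(b5,rmC)}
  ∪ pre   = {ball_in(b1,rmA), ball_in(b5,rmC)} ∪ {ball_in(b2,rmA), free(left), robot_in(rmA)}
          = {ball_in(b1,rmA), ball_in(b2,rmA), ball_in(b5,rmC), free(left), robot_in(rmA)}

== RESULT ==
["ball_in(b1,rmA)", "ball_in(b2,rmA)", "ball_in(b5,rmC)", "free(left)", "robot_in(rmA)"]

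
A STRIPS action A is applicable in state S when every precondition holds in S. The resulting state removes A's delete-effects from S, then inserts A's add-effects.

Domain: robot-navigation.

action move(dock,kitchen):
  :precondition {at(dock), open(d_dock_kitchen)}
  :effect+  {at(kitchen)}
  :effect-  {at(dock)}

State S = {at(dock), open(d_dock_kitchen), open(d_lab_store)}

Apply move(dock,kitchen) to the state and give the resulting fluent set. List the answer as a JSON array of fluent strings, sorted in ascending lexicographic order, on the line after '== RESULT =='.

Compute (S \ del) ∪ add:
  pre ⊆ S: {at(dock), open(d_dock_kitchen)} ⊆ S  — applicable
  S \ del = {open(d_dock_kitchen), open(d_lab_store)}
  ∪ add   = {at(kitchen), open(d_dock_kitchen), open(d_lab_store)}

== RESULT ==
["at(kitchen)", "open(d_dock_kitchen)", "open(d_lab_store)"]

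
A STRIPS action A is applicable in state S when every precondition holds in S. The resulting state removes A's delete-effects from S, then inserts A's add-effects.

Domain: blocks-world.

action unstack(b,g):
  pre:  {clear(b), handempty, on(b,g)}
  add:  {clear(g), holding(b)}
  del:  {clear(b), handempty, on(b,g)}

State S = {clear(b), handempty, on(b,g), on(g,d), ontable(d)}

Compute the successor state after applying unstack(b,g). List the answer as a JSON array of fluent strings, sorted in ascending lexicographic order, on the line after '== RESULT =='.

Progress:
  pre ⊆ S: {clear(b), handempty, on(b,g)} ⊆ S  — applicable
  S \ del = {on(g,d), ontable(d)}
  ∪ add   = {clear(g), holding(b), on(g,d), ontable(d)}

== RESULT ==
["clear(g)", "holding(b)", "on(g,d)", "ontable(d)"]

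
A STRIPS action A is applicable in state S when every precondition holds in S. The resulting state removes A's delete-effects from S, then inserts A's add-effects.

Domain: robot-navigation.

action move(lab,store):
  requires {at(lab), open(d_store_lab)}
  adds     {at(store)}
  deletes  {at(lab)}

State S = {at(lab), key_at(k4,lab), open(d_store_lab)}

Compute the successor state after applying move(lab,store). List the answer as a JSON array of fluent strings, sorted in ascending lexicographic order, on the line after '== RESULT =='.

Compute (S \ del) ∪ add:
  pre ⊆ S: {at(lab), open(d_store_lab)} ⊆ S  — applicable
  S \ del = {key_at(k4,lab), open(d_store_lab)}
  ∪ add   = {at(store), key_at(k4,lab), open(d_store_lab)}

== RESULT ==
["at(store)", "key_at(k4,lab)", "open(d_store_lab)"]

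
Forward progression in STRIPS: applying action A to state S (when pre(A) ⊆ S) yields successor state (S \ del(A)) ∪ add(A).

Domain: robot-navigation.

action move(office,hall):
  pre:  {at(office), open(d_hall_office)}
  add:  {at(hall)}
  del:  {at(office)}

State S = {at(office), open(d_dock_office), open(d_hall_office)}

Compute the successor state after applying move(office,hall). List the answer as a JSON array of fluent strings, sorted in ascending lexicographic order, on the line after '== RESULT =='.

Progress:
  pre ⊆ S: {at(office), open(d_hall_office)} ⊆ S  — applicable
  S \ del = {open(d_dock_office), open(d_hall_office)}
  ∪ add   = {at(hall), open(d_dock_office), open(d_hall_office)}

== RESULT ==
["at(hall)", "open(d_dock_office)", "open(d_hall_office)"]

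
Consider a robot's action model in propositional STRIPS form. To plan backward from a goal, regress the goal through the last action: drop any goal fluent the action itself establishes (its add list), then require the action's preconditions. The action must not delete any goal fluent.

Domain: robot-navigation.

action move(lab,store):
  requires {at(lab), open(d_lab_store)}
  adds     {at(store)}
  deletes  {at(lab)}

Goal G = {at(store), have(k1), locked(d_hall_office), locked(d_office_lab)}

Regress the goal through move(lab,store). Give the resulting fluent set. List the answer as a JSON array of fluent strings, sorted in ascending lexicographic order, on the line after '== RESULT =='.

Regress:
  G ∩ del = {}  (empty — regression defined)
  G \ add = {at(store), have(k1), locked(d_hall_office), locked(d_office_lab)} \ {at(store)} = {have(k1), locked(d_hall_office), locked(d_office_lab)}
  ∪ pre   = {have(k1), locked(d_hall_office), locked(d_office_lab)} ∪ {at(lab), open(d_lab_store)}
          = {at(lab), have(k1), locked(d_hall_office), locked(d_office_lab), open(d_lab_store)}

== RESULT ==
["at(lab)", "have(k1)", "locked(d_hall_office)", "locked(d_office_lab)", "open(d_lab_store)"]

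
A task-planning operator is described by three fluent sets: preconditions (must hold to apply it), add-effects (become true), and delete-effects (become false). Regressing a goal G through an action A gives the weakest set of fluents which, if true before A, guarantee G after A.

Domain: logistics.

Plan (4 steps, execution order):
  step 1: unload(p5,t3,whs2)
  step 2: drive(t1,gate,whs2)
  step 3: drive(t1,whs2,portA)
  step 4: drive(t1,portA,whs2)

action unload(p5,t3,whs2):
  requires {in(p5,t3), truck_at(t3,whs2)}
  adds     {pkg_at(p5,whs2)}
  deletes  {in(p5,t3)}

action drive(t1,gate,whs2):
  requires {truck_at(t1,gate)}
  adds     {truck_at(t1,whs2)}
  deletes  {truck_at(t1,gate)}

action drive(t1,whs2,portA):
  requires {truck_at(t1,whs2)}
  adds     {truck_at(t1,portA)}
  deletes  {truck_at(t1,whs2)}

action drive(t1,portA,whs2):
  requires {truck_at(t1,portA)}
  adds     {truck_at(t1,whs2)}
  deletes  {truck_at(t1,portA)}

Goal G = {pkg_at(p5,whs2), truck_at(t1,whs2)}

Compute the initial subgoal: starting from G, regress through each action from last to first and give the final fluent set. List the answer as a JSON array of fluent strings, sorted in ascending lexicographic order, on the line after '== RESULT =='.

Work backward from the goal:
  through step 4 (drive(t1,portA,whs2)): drop {truck_at(t1,whs2)}, keep {pkg_at(p5,whs2)}, require {truck_at(t1,portA)}
    → {pkg_at(p5,whs2), truck_at(t1,portA)}
  through step 3 (drive(t1,whs2,portA)): drop {truck_at(t1,portA)}, keep {pkg_at(p5,whs2)}, require {truck_at(t1,whs2)}
    → {pkg_at(p5,whs2), truck_at(t1,whs2)}
  through step 2 (drive(t1,gate,whs2)): drop {truck_at(t1,whs2)}, keep {pkg_at(p5,whs2)}, require {truck_at(t1,gate)}
    → {pkg_at(p5,whs2), truck_at(t1,gate)}
  through step 1 (unload(p5,t3,whs2)): drop {pkg_at(p5,whs2)}, keep {truck_at(t1,gate)}, require {in(p5,t3), truck_at(t3,whs2)}
    → {in(p5,t3), truck_at(t1,gate), truck_at(t3,whs2)}

== RESULT ==
["in(p5,t3)", "truck_at(t1,gate)", "truck_at(t3,whs2)"]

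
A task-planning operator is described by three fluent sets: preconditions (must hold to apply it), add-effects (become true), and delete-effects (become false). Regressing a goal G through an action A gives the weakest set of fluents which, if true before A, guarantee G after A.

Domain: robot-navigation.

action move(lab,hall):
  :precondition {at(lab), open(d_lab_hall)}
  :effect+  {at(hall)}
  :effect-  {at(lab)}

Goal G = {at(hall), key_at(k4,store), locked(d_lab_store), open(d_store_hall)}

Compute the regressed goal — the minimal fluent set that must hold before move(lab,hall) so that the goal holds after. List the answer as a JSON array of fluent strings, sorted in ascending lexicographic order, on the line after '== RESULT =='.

Regress:
  G ∩ del = {}  (empty — regression defined)
  G \ add = {at(hall), key_at(k4,store), locked(d_lab_store), open(d_store_hall)} \ {at(hall)} = {key_at(k4,store), locked(d_lab_store), open(d_store_hall)}
  ∪ pre   = {key_at(k4,store), locked(d_lab_store), open(d_store_hall)} ∪ {at(lab), open(d_lab_hall)}
          = {at(lab), key_at(k4,store), locked(d_lab_store), open(d_lab_hall), open(d_store_hall)}

== RESULT ==
["at(lab)", "key_at(k4,store)", "locked(d_lab_store)", "open(d_lab_hall)", "open(d_store_hall)"]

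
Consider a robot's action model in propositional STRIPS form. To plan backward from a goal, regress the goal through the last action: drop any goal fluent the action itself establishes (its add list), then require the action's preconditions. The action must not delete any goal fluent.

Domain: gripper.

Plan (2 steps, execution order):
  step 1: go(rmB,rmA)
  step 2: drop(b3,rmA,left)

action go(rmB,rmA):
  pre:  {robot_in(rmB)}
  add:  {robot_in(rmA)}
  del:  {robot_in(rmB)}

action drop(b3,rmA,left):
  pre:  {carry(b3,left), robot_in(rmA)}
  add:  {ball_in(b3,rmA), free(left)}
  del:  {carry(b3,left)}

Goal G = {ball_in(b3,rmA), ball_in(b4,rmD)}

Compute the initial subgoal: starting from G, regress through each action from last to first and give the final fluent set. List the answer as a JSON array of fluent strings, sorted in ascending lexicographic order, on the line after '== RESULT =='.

Work backward from the goal:
  through step 2 (drop(b3,rmA,left)): drop {ball_in(b3,rmA)}, keep {ball_in(b4,rmD)}, require {carry(b3,left), robot_in(rmA)}
    → {ball_in(b4,rmD), carry(b3,left), robot_in(rmA)}
  through step 1 (go(rmB,rmA)): drop {robot_in(rmA)}, keep {ball_in(b4,rmD), carry(b3,left)}, require {robot_in(rmB)}
    → {ball_in(b4,rmD), carry(b3,left), robot_in(rmB)}

== RESULT ==
["ball_in(b4,rmD)", "carry(b3,left)", "robot_in(rmB)"]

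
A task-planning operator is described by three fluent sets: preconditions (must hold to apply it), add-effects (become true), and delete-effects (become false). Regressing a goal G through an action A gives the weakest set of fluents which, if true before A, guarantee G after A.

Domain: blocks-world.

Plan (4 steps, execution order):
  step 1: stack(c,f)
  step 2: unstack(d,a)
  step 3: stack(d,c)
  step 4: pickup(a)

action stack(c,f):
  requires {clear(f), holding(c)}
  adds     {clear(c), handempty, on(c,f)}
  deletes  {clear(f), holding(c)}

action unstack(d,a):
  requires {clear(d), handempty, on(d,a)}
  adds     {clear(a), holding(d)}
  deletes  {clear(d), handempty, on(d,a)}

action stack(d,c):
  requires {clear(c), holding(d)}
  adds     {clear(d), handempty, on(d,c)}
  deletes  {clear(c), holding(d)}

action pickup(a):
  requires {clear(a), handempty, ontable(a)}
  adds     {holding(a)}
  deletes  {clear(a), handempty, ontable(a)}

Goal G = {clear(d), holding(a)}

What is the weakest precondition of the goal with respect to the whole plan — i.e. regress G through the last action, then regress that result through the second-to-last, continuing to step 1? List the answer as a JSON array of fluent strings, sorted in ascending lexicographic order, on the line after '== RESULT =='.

Work backward from the goal:
  through step 4 (pickup(a)): drop {holding(a)}, keep {clear(d)}, require {clear(a), handempty, ontable(a)}
    → {clear(a), clear(d), handempty, ontable(a)}
  through step 3 (stack(d,c)): drop {clear(d), handempty}, keep {clear(a), ontable(a)}, require {clear(c), holding(d)}
    → {clear(a), clear(c), holding(d), ontable(a)}
  through step 2 (unstack(d,a)): drop {clear(a), holding(d)}, keep {clear(c), ontable(a)}, require {clear(d), handempty, on(d,a)}
    → {clear(c), clear(d), handempty, on(d,a), ontable(a)}
  through step 1 (stack(c,f)): drop {clear(c), handempty}, keep {clear(d), on(d,a), ontable(a)}, require {clear(f), holding(c)}
    → {clear(d), clear(f), holding(c), on(d,a), ontable(a)}

== RESULT ==
["clear(d)", "clear(f)", "holding(c)", "on(d,a)", "ontable(a)"]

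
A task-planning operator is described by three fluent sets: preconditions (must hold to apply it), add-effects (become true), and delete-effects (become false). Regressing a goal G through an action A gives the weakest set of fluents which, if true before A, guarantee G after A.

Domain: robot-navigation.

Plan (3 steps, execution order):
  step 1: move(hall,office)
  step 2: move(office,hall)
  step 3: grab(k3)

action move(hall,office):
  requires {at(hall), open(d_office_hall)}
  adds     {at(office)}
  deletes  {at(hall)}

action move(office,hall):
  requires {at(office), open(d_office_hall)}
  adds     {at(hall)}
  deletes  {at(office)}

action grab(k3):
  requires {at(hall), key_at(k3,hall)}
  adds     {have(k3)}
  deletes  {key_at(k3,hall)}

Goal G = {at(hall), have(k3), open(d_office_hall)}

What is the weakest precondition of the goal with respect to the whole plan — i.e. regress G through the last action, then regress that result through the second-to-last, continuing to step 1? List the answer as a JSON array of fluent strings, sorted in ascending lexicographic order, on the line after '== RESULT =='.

Work backward from the goal:
  through step 3 (grab(k3)): drop {have(k3)}, keep {at(hall), open(d_office_hall)}, require {at(hall), key_at(k3,hall)}
    → {at(hall), key_at(k3,hall), open(d_office_hall)}
  through step 2 (move(office,hall)): drop {at(hall)}, keep {key_at(k3,hall), open(d_office_hall)}, require {at(office), open(d_office_hall)}
    → {at(office), key_at(k3,hall), open(d_office_hall)}
  through step 1 (move(hall,office)): drop {at(office)}, keep {key_at(k3,hall), open(d_office_hall)}, require {at(hall), open(d_office_hall)}
    → {at(hall), key_at(k3,hall), open(d_office_hall)}

== RESULT ==
["at(hall)", "key_at(k3,hall)", "open(d_office_hall)"]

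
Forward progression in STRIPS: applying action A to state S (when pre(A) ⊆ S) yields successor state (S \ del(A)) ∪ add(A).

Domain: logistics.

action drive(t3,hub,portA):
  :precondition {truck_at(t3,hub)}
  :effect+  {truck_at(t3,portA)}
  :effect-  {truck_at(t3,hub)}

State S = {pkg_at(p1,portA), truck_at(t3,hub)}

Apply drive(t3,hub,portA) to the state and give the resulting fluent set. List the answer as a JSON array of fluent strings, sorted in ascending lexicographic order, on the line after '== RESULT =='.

Progress:
  pre ⊆ S: {truck_at(t3,hub)} ⊆ S  — applicable
  S \ del = {pkg_at(p1,portA)}
  ∪ add   = {pkg_at(p1,portA), truck_at(t3,portA)}

== RESULT ==
["pkg_at(p1,portA)", "truck_at(t3,portA)"]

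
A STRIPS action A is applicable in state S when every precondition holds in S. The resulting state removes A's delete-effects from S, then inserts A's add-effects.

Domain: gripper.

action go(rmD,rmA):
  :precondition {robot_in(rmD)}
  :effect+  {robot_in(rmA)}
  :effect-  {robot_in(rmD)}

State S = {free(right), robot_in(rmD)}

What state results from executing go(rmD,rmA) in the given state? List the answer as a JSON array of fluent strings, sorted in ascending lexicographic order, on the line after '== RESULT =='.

Progress:
  pre ⊆ S: {robot_in(rmD)} ⊆ S  — applicable
  S \ del = {free(right)}
  ∪ add   = {free(right), robot_in(rmA)}

== RESULT ==
["free(right)", "robot_in(rmA)"]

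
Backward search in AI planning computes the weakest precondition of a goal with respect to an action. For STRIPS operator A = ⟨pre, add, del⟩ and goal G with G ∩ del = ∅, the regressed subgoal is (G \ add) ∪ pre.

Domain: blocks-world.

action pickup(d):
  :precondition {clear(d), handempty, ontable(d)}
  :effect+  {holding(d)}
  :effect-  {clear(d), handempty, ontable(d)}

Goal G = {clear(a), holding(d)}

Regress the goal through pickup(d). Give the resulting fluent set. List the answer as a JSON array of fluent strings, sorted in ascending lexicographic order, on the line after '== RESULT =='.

Regress:
  G ∩ del = {}  (empty — regression defined)
  G \ add = {clear(a), holding(d)} \ {holding(d)} = {clear(a)}
  ∪ pre   = {clear(a)} ∪ {clear(d), handempty, ontable(d)}
          = {clear(a), clear(d), handempty, ontable(d)}

== RESULT ==
["clear(a)", "clear(d)", "handempty", "ontable(d)"]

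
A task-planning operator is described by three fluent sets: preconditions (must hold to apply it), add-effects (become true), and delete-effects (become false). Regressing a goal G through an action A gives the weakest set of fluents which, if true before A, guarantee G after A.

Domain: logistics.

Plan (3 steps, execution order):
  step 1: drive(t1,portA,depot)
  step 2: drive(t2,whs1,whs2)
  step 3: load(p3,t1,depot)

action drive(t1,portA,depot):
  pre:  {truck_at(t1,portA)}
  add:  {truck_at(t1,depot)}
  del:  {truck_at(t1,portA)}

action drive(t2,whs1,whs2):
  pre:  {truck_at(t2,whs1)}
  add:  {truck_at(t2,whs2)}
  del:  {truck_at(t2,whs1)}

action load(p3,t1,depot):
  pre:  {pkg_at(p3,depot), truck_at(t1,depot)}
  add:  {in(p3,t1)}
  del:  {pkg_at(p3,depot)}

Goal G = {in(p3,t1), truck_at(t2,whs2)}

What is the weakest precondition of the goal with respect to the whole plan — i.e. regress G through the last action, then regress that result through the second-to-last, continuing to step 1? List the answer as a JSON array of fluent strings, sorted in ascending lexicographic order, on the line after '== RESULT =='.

Work backward from the goal:
  through step 3 (load(p3,t1,depot)): drop {in(p3,t1)}, keep {truck_at(t2,whs2)}, require {pkg_at(p3,depot), truck_at(t1,depot)}
    → {pkg_at(p3,depot), truck_at(t1,depot), truck_at(t2,whs2)}
  through step 2 (drive(t2,whs1,whs2)): drop {truck_at(t2,whs2)}, keep {pkg_at(p3,depot), truck_at(t1,depot)}, require {truck_at(t2,whs1)}
    → {pkg_at(p3,depot), truck_at(t1,depot), truck_at(t2,whs1)}
  through step 1 (drive(t1,portA,depot)): drop {truck_at(t1,depot)}, keep {pkg_at(p3,depot), truck_at(t2,whs1)}, require {truck_at(t1,portA)}
    → {pkg_at(p3,depot), truck_at(t1,portA), truck_at(t2,whs1)}

== RESULT ==
["pkg_at(p3,depot)", "truck_at(t1,portA)", "truck_at(t2,whs1)"]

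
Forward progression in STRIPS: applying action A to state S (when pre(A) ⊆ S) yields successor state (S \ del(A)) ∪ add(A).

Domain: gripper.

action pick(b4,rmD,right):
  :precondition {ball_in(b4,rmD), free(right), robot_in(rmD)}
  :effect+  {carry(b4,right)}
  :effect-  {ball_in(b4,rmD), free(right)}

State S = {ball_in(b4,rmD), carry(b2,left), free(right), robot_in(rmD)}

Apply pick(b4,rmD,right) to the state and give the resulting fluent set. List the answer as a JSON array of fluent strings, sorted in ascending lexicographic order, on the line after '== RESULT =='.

Compute (S \ del) ∪ add:
  pre ⊆ S: {ball_in(b4,rmD), free(right), robot_in(rmD)} ⊆ S  — applicable
  S \ del = {carry(b2,left), robot_in(rmD)}
  ∪ add   = {carry(b2,left), carry(b4,right), robot_in(rmD)}

== RESULT ==
["carry(b2,left)", "carry(b4,right)", "robot_in(rmD)"]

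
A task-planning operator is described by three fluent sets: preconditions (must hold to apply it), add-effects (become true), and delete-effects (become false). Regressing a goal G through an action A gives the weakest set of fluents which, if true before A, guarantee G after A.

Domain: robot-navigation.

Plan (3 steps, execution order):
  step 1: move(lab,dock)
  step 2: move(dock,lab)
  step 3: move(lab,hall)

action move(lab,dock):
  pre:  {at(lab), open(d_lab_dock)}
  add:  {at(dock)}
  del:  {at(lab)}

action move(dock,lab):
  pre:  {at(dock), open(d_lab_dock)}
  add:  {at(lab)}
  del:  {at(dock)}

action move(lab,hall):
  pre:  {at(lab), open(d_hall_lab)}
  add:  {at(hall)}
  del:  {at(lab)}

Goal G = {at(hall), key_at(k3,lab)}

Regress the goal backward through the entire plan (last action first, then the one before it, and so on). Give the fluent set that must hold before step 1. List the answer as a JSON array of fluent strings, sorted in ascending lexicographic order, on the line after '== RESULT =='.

Regress step by step:
  through step 3 (move(lab,hall)): drop {at(hall)}, keep {key_at(k3,lab)}, require {at(lab), open(d_hall_lab)}
    → {at(lab), key_at(k3,lab), open(d_hall_lab)}
  through step 2 (move(dock,lab)): drop {at(lab)}, keep {key_at(k3,lab), open(d_hall_lab)}, require {at(dock), open(d_lab_dock)}
    → {at(dock), key_at(k3,lab), open(d_hall_lab), open(d_lab_dock)}
  through step 1 (move(lab,dock)): drop {at(dock)}, keep {key_at(k3,lab), open(d_hall_lab), open(d_lab_dock)}, require {at(lab), open(d_lab_dock)}
    → {at(lab), key_at(k3,lab), open(d_hall_lab), open(d_lab_dock)}

== RESULT ==
["at(lab)", "key_at(k3,lab)", "open(d_hall_lab)", "open(d_lab_dock)"]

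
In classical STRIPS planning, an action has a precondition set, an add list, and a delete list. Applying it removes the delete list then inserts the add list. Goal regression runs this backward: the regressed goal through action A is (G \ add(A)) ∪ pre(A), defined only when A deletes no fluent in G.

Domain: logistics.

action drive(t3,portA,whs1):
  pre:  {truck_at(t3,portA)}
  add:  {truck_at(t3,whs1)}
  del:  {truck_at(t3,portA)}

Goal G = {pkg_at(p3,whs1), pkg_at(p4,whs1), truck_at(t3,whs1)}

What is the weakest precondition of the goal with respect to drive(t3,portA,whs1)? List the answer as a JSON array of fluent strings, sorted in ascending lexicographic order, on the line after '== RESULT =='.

Compute (G \ add) ∪ pre:
  G ∩ del = {}  (empty — regression defined)
  G \ add = {pkg_at(p3,whs1), pkg_at(p4,whs1), truck_at(t3,whs1)} \ {truck_at(t3,whs1)} = {pkg_at(p3,whs1), pkg_at(p4,whs1)}
  ∪ pre   = {pkg_at(p3,whs1), pkg_at(p4,whs1)} ∪ {truck_at(t3,portA)}
          = {pkg_at(p3,whs1), pkg_at(p4,whs1), truck_at(t3,portA)}

== RESULT ==
["pkg_at(p3,whs1)", "pkg_at(p4,whs1)", "truck_at(t3,portA)"]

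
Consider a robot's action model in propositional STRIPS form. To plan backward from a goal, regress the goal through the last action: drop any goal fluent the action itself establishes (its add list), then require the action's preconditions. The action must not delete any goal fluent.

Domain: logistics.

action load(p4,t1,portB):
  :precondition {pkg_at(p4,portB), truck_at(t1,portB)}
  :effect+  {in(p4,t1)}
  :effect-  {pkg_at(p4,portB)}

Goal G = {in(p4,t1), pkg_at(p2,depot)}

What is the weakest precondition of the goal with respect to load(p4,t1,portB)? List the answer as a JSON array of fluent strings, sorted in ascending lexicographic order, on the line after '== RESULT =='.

Compute (G \ add) ∪ pre:
  G ∩ del = {}  (empty — regression defined)
  G \ add = {in(p4,t1), pkg_at(p2,depot)} \ {in(p4,t1)} = {pkg_at(p2,depot)}
  ∪ pre   = {pkg_at(p2,depot)} ∪ {pkg_at(p4,portB), truck_at(t1,portB)}
          = {pkg_at(p2,depot), pkg_at(p4,portB), truck_at(t1,portB)}

== RESULT ==
["pkg_at(p2,depot)", "pkg_at(p4,portB)", "truck_at(t1,portB)"]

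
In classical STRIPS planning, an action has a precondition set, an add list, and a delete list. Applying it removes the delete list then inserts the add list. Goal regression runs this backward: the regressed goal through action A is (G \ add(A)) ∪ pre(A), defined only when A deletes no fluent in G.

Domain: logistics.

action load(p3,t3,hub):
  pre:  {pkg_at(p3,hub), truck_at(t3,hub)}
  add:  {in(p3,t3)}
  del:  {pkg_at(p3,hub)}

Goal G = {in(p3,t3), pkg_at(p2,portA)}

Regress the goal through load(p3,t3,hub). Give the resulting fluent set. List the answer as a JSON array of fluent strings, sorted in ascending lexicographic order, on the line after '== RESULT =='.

Compute (G \ add) ∪ pre:
  G ∩ del = {}  (empty — regression defined)
  G \ add = {in(p3,t3), pkg_at(p2,portA)} \ {in(p3,t3)} = {pkg_at(p2,portA)}
  ∪ pre   = {pkg_at(p2,portA)} ∪ {pkg_at(p3,hub), truck_at(t3,hub)}
          = {pkg_at(p2,portA), pkg_at(p3,hub), truck_at(t3,hub)}

== RESULT ==
["pkg_at(p2,portA)", "pkg_at(p3,hub)", "truck_at(t3,hub)"]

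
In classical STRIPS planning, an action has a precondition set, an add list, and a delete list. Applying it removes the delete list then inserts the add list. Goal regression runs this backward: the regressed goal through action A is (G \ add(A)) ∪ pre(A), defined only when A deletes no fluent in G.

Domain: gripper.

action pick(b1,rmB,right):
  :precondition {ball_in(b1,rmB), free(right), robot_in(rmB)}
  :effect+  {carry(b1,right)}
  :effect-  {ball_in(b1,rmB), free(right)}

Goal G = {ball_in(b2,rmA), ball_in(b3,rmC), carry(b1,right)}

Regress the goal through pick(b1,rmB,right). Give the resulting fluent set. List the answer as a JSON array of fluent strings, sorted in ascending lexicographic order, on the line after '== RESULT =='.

Regress:
  G ∩ del = {}  (empty — regression defined)
  G \ add = {ball_in(b2,rmA), ball_in(b3,rmC), carry(b1,right)} \ {carry(b1,right)} = {ball_in(b2,rmA), ball_in(b3,rmC)}
  ∪ pre   = {ball_in(b2,rmA), ball_in(b3,rmC)} ∪ {ball_in(b1,rmB), free(right), robot_in(rmB)}
          = {ball_in(b1,rmB), ball_in(b2,rmA), ball_in(b3,rmC), free(right), robot_in(rmB)}

== RESULT ==
["ball_in(b1,rmB)", "ball_in(b2,rmA)", "ball_in(b3,rmC)", "free(right)", "robot_in(rmB)"]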